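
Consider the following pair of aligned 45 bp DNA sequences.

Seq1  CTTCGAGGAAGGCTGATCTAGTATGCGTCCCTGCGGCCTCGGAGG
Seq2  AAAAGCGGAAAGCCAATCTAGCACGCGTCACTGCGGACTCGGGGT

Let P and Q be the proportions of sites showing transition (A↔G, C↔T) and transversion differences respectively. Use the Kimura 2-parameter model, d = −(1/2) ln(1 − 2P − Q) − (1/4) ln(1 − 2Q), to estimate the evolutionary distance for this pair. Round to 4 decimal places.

0.4037

The sequences differ at positions 1 (C/A, transversion), 2 (T/A, transversion), 3 (T/A, transversion), 4 (C/A, transversion), 6 (A/C, transversion), 11 (G/A, transition), 14 (T/C, transition), 15 (G/A, transition), 22 (T/C, transition), 24 (T/C, transition), 30 (C/A, transversion), 37 (C/A, transversion), 43 (A/G, transition), 45 (G/T, transversion).
Of the 14 differences, 6 transitions and 8 transversions over 45 sites: P = 6/45 = 0.133333, Q = 8/45 = 0.177778.
d = −0.5·ln(0.555556) − 0.25·ln(0.644444) = −0.5·(-0.587786) − 0.25·(-0.439367) = 0.4037.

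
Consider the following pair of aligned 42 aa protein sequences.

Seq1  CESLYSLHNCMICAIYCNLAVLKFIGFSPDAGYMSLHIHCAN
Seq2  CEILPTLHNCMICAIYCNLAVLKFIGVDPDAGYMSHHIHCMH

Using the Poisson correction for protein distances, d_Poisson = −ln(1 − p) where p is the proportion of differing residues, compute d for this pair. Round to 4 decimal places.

0.2113

Differing sites — 3:S/I; 5:Y/P; 6:S/T; 27:F/V; 28:S/D; 36:L/H; 41:A/M; 42:N/H.
p = 8/42 = 0.190476.
d = −ln(1 − 0.190476) = −ln(0.809524) = 0.2113.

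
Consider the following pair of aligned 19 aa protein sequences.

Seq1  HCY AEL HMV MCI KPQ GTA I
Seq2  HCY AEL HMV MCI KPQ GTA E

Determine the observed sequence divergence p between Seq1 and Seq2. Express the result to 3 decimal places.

A single mismatch occurs at site 19 (I→E).
There are 1 differences over 19 sites, so p = 1/19 = 0.053.

0.053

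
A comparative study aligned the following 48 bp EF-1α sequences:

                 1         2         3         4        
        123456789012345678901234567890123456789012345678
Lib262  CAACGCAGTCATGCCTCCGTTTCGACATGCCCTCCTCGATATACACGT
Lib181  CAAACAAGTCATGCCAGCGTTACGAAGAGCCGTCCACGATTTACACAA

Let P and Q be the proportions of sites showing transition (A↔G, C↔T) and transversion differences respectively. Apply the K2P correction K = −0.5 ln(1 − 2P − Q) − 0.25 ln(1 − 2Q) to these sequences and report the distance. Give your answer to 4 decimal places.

Differing sites — 4:C/A (Tv); 5:G/C (Tv); 6:C/A (Tv); 16:T/A (Tv); 17:C/G (Tv); 22:T/A (Tv); 26:C/A (Tv); 27:A/G (Ti); 28:T/A (Tv); 32:C/G (Tv); 36:T/A (Tv); 41:A/T (Tv); 47:G/A (Ti); 48:T/A (Tv).
Of the 14 differences, 2 transitions and 12 transversions over 48 sites: P = 2/48 = 0.041667, Q = 12/48 = 0.250000.
d = −0.5·ln(0.666666) − 0.25·ln(0.500000) = −0.5·(-0.405466) − 0.25·(-0.693147) = 0.3760.

0.3760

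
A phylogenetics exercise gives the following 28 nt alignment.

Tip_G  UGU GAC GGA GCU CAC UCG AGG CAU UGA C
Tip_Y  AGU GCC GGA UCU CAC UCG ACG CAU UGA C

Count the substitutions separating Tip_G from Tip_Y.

Mismatches occur at site 1 (U→A), site 5 (A→C), site 10 (G→U), site 20 (G→C).
That gives 4 mismatches out of 28 aligned sites, so the Hamming distance is 4.

4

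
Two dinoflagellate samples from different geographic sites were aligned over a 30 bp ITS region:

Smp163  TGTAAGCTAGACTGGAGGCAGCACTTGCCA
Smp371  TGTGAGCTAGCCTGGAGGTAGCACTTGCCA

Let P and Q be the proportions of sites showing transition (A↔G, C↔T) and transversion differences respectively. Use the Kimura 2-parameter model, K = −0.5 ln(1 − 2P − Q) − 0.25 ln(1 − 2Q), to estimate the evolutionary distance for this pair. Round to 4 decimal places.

0.1084

Differing sites — 4:A/G (Ti); 11:A/C (Tv); 19:C/T (Ti).
Of the 3 differences, 2 transitions and 1 transversion over 30 sites: P = 2/30 = 0.066667, Q = 1/30 = 0.033333.
d = −0.5·ln(0.833333) − 0.25·ln(0.933334) = −0.5·(-0.182322) − 0.25·(-0.068992) = 0.1084.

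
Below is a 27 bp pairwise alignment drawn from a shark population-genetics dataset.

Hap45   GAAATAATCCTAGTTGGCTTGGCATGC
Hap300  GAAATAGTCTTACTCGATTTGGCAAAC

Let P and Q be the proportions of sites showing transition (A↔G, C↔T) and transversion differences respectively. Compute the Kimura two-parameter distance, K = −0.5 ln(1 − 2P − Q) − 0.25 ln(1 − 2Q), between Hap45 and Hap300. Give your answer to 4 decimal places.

0.4055

Differing sites — 7:A/G (Ti); 10:C/T (Ti); 13:G/C (Tv); 15:T/C (Ti); 17:G/A (Ti); 18:C/T (Ti); 25:T/A (Tv); 26:G/A (Ti).
Of the 8 differences, 6 transitions and 2 transversions over 27 sites: P = 6/27 = 0.222222, Q = 2/27 = 0.074074.
d = −0.5·ln(0.481482) − 0.25·ln(0.851852) = −0.5·(-0.730886) − 0.25·(-0.160342) = 0.4055.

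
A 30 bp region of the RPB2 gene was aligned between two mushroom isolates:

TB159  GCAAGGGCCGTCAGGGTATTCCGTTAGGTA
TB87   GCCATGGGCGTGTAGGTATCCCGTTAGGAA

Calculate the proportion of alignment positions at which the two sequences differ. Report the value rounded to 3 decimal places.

Mismatches occur at site 3 (A↔C), site 5 (G↔T), site 8 (C↔G), site 12 (C↔G), site 13 (A↔T), site 14 (G↔A), site 20 (T↔C), site 29 (T↔A).
There are 8 differences over 30 sites, so p = 8/30 = 0.267.

0.267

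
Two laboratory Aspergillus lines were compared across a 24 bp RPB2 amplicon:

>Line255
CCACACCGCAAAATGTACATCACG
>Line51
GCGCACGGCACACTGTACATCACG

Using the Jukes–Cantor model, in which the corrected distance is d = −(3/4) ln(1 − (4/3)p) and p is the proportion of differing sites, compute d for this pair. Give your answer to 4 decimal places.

0.2441

Mismatches occur at site 1 (C↔G), site 3 (A↔G), site 7 (C↔G), site 11 (A↔C), site 13 (A↔C).
p = 5/24 = 0.208333.
d = −0.75 · ln(1 − (4/3)·0.208333) = −0.75 · ln(0.722223) = −0.75 · (-0.325421) = 0.2441.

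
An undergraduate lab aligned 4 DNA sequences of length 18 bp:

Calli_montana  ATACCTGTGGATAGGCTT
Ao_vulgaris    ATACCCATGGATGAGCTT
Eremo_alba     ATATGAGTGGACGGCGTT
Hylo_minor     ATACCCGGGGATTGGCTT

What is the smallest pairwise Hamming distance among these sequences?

3

Pairwise Hamming distances:
  Calli_montana vs Ao_vulgaris: 4
  Calli_montana vs Eremo_alba: 7
  Calli_montana vs Hylo_minor: 3
  Ao_vulgaris vs Eremo_alba: 8
  Ao_vulgaris vs Hylo_minor: 4
  Eremo_alba vs Hylo_minor: 8
The smallest is 3, between Calli_montana and Hylo_minor.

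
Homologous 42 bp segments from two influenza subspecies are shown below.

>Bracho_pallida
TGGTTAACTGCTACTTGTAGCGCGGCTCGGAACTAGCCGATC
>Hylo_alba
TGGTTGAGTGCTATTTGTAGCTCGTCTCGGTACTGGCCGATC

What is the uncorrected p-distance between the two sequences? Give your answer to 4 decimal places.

0.1667

Differing sites — 6:A/G; 8:C/G; 14:C/T; 22:G/T; 25:G/T; 31:A/T; 35:A/G.
There are 7 differences over 42 sites, so p = 7/42 = 0.1667.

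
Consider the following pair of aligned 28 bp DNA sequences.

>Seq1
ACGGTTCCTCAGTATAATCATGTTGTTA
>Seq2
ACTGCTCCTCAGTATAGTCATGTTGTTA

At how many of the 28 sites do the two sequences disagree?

3

Differing sites — 3:G/T; 5:T/C; 17:A/G.
That gives 3 mismatches out of 28 aligned sites, so the Hamming distance is 3.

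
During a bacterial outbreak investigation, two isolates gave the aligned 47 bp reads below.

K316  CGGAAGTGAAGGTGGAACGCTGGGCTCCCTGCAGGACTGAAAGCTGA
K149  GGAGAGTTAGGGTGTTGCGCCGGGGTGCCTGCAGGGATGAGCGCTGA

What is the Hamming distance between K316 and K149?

Mismatches occur at site 1 (C→G), site 3 (G→A), site 4 (A→G), site 8 (G→T), site 10 (A→G), site 15 (G→T), site 16 (A→T), site 17 (A→G), site 21 (T→C), site 25 (C→G), site 27 (C→G), site 36 (A→G), site 37 (C→A), site 41 (A→G), site 42 (A→C).
That gives 15 mismatches out of 47 aligned sites, so the Hamming distance is 15.

15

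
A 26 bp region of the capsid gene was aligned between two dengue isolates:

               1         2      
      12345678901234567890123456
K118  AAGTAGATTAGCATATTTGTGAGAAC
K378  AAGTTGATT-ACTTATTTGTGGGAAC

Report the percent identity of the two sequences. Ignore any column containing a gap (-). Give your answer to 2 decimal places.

Excluding the 1 gap column leaves 25 comparable sites.
Mismatches occur at site 5 (A→T), site 11 (G→A), site 13 (A→T), site 22 (A→G).
21 of the 25 comparable sites match, so the percent identity is 21/25 × 100 = 84.00%.

84.00%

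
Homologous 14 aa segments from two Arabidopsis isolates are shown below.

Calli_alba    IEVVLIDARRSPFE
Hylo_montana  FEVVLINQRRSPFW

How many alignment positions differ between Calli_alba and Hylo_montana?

Mismatches occur at site 1 (I↔F), site 7 (D↔N), site 8 (A↔Q), site 14 (E↔W).
That gives 4 mismatches out of 14 aligned sites, so the Hamming distance is 4.

4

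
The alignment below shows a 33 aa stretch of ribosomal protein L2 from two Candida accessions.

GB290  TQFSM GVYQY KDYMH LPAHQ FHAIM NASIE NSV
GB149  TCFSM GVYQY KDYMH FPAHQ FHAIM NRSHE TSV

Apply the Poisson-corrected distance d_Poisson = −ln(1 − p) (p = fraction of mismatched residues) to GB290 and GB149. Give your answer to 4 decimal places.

Mismatches occur at site 2 (Q/C), site 16 (L/F), site 27 (A/R), site 29 (I/H), site 31 (N/T).
p = 5/33 = 0.151515.
d = −ln(1 − 0.151515) = −ln(0.848485) = 0.1643.

0.1643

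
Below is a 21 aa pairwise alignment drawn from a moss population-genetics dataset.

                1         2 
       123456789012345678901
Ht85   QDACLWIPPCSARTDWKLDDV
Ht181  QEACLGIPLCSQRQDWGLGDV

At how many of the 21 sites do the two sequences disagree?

7

Differing sites — 2:D/E; 6:W/G; 9:P/L; 12:A/Q; 14:T/Q; 17:K/G; 19:D/G.
That gives 7 mismatches out of 21 aligned sites, so the Hamming distance is 7.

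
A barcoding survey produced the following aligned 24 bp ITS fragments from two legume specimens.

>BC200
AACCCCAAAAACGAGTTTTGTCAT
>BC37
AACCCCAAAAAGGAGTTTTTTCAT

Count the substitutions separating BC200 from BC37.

The sequences differ at positions 12 (C/G), 20 (G/T).
That gives 2 mismatches out of 24 aligned sites, so the Hamming distance is 2.

2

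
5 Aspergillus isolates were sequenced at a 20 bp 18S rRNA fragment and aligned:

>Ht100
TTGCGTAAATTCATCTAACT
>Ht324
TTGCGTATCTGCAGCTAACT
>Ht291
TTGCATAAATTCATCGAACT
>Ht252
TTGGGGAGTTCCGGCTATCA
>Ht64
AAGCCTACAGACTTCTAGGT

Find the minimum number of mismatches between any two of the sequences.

2

Pairwise Hamming distances:
  Ht100 vs Ht324: 4
  Ht100 vs Ht291: 2
  Ht100 vs Ht252: 9
  Ht100 vs Ht64: 9
  Ht324 vs Ht291: 6
  Ht324 vs Ht252: 8
  Ht324 vs Ht64: 11
  Ht291 vs Ht252: 11
  Ht291 vs Ht64: 10
  Ht252 vs Ht64: 14
The smallest is 2, between Ht100 and Ht291.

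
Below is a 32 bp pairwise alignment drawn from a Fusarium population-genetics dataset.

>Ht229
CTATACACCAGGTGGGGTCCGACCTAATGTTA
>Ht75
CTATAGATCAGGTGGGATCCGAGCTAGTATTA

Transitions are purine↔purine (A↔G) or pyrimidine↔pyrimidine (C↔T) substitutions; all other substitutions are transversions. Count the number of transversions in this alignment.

The sequences differ at positions 6 (C/G, transversion), 8 (C/T, transition), 17 (G/A, transition), 23 (C/G, transversion), 27 (A/G, transition), 29 (G/A, transition).
Of the 6 differences, 4 transitions and 2 transversions, so the answer is 2.

2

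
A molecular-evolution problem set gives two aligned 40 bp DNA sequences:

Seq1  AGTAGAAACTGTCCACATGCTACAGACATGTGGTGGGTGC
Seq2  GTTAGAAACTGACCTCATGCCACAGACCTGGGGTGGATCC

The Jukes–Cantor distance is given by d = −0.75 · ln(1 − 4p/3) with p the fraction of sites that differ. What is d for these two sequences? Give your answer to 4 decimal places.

0.2675

Differing sites — 1:A/G; 2:G/T; 12:T/A; 15:A/T; 21:T/C; 28:A/C; 31:T/G; 37:G/A; 39:G/C.
p = 9/40 = 0.225000.
d = −0.75 · ln(1 − (4/3)·0.225000) = −0.75 · ln(0.700000) = −0.75 · (-0.356675) = 0.2675.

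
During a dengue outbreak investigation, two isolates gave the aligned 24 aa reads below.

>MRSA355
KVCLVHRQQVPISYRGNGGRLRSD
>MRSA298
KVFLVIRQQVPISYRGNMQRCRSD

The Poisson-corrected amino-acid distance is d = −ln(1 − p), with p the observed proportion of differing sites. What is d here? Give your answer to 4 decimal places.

0.2336

Mismatches occur at site 3 (C↔F), site 6 (H↔I), site 18 (G↔M), site 19 (G↔Q), site 21 (L↔C).
p = 5/24 = 0.208333.
d = −ln(1 − 0.208333) = −ln(0.791667) = 0.2336.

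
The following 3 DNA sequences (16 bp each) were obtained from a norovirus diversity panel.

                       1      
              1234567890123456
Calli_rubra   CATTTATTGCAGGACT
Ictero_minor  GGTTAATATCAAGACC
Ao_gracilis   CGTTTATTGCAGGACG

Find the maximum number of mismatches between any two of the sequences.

Pairwise Hamming distances:
  Calli_rubra vs Ictero_minor: 7
  Calli_rubra vs Ao_gracilis: 2
  Ictero_minor vs Ao_gracilis: 6
The largest is 7, between Calli_rubra and Ictero_minor.

7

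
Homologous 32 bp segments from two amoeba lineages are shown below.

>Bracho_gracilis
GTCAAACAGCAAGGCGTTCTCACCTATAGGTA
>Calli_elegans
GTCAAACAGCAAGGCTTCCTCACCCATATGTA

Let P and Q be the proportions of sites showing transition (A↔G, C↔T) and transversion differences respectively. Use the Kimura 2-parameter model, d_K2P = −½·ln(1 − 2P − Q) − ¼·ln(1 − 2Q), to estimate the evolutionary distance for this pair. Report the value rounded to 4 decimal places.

Mismatches occur at site 16 (G→T, transversion), site 18 (T→C, transition), site 25 (T→C, transition), site 29 (G→T, transversion).
Of the 4 differences, 2 transitions and 2 transversions over 32 sites: P = 2/32 = 0.062500, Q = 2/32 = 0.062500.
d = −0.5·ln(0.812500) − 0.25·ln(0.875000) = −0.5·(-0.207639) − 0.25·(-0.133531) = 0.1372.

0.1372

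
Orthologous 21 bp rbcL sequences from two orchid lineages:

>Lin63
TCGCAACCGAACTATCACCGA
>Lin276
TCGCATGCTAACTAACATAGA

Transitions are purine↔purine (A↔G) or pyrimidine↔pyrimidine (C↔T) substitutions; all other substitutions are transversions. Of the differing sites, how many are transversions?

5

Differing sites — 6:A/T (Tv); 7:C/G (Tv); 9:G/T (Tv); 15:T/A (Tv); 18:C/T (Ti); 19:C/A (Tv).
Of the 6 differences, 1 transition and 5 transversions, so the answer is 5.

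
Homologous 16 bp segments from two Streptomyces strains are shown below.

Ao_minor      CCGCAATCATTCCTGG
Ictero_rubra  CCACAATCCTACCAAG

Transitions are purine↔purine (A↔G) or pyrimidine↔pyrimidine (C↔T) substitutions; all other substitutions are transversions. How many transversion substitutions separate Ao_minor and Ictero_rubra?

3

Differing sites — 3:G/A (Ti); 9:A/C (Tv); 11:T/A (Tv); 14:T/A (Tv); 15:G/A (Ti).
Of the 5 differences, 2 transitions and 3 transversions, so the answer is 3.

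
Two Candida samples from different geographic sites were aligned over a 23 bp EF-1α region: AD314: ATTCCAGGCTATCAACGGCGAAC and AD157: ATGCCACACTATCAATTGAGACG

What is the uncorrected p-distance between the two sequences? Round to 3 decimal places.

The sequences differ at positions 3 (T/G), 7 (G/C), 8 (G/A), 16 (C/T), 17 (G/T), 19 (C/A), 22 (A/C), 23 (C/G).
There are 8 differences over 23 sites, so p = 8/23 = 0.348.

0.348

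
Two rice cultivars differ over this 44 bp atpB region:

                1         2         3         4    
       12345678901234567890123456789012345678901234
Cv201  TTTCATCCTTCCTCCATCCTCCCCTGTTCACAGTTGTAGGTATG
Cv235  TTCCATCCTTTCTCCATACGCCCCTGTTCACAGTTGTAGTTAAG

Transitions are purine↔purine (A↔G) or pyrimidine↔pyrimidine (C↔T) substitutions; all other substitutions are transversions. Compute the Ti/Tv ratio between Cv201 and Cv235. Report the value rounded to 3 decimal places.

Mismatches occur at site 3 (T↔C, transition), site 11 (C↔T, transition), site 18 (C↔A, transversion), site 20 (T↔G, transversion), site 40 (G↔T, transversion), site 43 (T↔A, transversion).
Of the 6 differences, 2 transitions and 4 transversions, so Ti/Tv = 2/4 = 0.500.

0.500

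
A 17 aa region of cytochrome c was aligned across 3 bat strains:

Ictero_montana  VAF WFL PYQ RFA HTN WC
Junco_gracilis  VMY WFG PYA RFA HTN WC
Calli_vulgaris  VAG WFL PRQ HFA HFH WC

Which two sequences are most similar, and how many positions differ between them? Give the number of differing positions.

Pairwise Hamming distances:
  Ictero_montana vs Junco_gracilis: 4
  Ictero_montana vs Calli_vulgaris: 5
  Junco_gracilis vs Calli_vulgaris: 8
The smallest is 4, between Ictero_montana and Junco_gracilis.

4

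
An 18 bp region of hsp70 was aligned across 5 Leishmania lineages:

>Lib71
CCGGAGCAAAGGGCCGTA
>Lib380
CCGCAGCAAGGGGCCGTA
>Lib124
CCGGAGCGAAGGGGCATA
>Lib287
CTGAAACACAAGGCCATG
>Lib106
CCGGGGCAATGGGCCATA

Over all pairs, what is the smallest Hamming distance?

2

Pairwise Hamming distances:
  Lib71 vs Lib380: 2
  Lib71 vs Lib124: 3
  Lib71 vs Lib287: 7
  Lib71 vs Lib106: 3
  Lib380 vs Lib124: 5
  Lib380 vs Lib287: 8
  Lib380 vs Lib106: 4
  Lib124 vs Lib287: 8
  Lib124 vs Lib106: 4
  Lib287 vs Lib106: 8
The smallest is 2, between Lib71 and Lib380.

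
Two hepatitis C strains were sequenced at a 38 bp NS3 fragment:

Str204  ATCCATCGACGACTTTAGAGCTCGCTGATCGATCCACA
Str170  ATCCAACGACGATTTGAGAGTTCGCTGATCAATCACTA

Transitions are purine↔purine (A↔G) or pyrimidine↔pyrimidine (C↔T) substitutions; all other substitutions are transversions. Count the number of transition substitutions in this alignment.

4

The sequences differ at positions 6 (T/A, transversion), 13 (C/T, transition), 16 (T/G, transversion), 21 (C/T, transition), 31 (G/A, transition), 35 (C/A, transversion), 36 (A/C, transversion), 37 (C/T, transition).
Of the 8 differences, 4 transitions and 4 transversions, so the answer is 4.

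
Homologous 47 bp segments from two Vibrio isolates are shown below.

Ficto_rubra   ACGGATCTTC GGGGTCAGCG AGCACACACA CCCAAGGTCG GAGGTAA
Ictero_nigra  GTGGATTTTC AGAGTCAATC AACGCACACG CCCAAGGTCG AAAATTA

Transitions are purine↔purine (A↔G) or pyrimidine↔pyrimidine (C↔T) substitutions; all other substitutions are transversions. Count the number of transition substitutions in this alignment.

The sequences differ at positions 1 (A/G, transition), 2 (C/T, transition), 7 (C/T, transition), 11 (G/A, transition), 13 (G/A, transition), 18 (G/A, transition), 19 (C/T, transition), 20 (G/C, transversion), 22 (G/A, transition), 24 (A/G, transition), 30 (A/G, transition), 41 (G/A, transition), 43 (G/A, transition), 44 (G/A, transition), 46 (A/T, transversion).
Of the 15 differences, 13 transitions and 2 transversions, so the answer is 13.

13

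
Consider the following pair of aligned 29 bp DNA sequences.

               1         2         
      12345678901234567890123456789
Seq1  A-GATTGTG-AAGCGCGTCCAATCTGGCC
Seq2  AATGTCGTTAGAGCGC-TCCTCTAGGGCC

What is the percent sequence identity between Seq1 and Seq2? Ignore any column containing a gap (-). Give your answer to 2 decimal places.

Excluding the 3 gap columns leaves 26 comparable sites.
Differing sites — 3:G/T; 4:A/G; 6:T/C; 9:G/T; 11:A/G; 21:A/T; 22:A/C; 24:C/A; 25:T/G.
17 of the 26 comparable sites match, so the percent identity is 17/26 × 100 = 65.38%.

65.38%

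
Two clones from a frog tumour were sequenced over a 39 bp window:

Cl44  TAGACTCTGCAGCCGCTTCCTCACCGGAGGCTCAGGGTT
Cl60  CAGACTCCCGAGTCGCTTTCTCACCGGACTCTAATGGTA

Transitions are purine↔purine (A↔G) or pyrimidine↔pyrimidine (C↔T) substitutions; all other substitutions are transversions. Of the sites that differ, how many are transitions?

Differing sites — 1:T/C (Ti); 8:T/C (Ti); 9:G/C (Tv); 10:C/G (Tv); 13:C/T (Ti); 19:C/T (Ti); 29:G/C (Tv); 30:G/T (Tv); 33:C/A (Tv); 35:G/T (Tv); 39:T/A (Tv).
Of the 11 differences, 4 transitions and 7 transversions, so the answer is 4.

4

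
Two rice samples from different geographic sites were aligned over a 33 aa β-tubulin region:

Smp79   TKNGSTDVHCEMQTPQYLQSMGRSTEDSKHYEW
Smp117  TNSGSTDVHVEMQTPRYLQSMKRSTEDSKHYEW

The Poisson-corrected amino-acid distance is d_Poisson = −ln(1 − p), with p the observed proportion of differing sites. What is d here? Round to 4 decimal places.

Differing sites — 2:K/N; 3:N/S; 10:C/V; 16:Q/R; 22:G/K.
p = 5/33 = 0.151515.
d = −ln(1 − 0.151515) = −ln(0.848485) = 0.1643.

0.1643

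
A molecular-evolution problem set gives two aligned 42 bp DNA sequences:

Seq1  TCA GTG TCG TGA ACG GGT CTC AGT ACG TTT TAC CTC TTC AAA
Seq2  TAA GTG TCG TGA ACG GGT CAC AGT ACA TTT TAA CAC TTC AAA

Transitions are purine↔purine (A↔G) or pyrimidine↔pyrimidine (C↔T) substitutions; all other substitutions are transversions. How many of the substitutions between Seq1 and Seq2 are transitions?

The sequences differ at positions 2 (C/A, transversion), 20 (T/A, transversion), 27 (G/A, transition), 33 (C/A, transversion), 35 (T/A, transversion).
Of the 5 differences, 1 transition and 4 transversions, so the answer is 1.

1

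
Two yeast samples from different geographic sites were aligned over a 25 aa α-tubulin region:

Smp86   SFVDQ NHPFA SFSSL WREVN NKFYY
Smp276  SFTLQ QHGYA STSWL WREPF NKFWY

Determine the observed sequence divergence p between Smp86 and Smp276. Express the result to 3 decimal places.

0.400

The sequences differ at positions 3 (V/T), 4 (D/L), 6 (N/Q), 8 (P/G), 9 (F/Y), 12 (F/T), 14 (S/W), 19 (V/P), 20 (N/F), 24 (Y/W).
There are 10 differences over 25 sites, so p = 10/25 = 0.400.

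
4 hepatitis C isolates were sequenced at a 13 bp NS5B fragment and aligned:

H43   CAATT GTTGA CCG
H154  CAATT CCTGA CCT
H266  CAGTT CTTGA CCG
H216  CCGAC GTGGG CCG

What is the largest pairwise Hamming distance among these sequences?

9

Pairwise Hamming distances:
  H43 vs H154: 3
  H43 vs H266: 2
  H43 vs H216: 6
  H154 vs H266: 3
  H154 vs H216: 9
  H266 vs H216: 6
The largest is 9, between H154 and H216.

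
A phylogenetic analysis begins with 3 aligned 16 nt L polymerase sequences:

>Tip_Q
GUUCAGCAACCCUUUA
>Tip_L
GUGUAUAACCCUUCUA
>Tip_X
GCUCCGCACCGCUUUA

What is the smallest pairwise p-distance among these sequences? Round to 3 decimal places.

0.250

Pairwise Hamming distances:
  Tip_Q vs Tip_L: 7
  Tip_Q vs Tip_X: 4
  Tip_L vs Tip_X: 9
The smallest is 4 mismatches, between Tip_Q and Tip_X; p = 4/16 = 0.250.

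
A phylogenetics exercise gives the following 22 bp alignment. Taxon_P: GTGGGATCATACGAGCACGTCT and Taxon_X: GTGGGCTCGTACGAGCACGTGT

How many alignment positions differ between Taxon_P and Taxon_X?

Mismatches occur at site 6 (A↔C), site 9 (A↔G), site 21 (C↔G).
That gives 3 mismatches out of 22 aligned sites, so the Hamming distance is 3.

3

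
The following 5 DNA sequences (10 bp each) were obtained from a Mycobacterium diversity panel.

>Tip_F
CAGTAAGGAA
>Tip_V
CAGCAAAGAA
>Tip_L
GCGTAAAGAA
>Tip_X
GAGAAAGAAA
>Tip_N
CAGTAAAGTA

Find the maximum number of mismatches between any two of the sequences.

Pairwise Hamming distances:
  Tip_F vs Tip_V: 2
  Tip_F vs Tip_L: 3
  Tip_F vs Tip_X: 3
  Tip_F vs Tip_N: 2
  Tip_V vs Tip_L: 3
  Tip_V vs Tip_X: 4
  Tip_V vs Tip_N: 2
  Tip_L vs Tip_X: 4
  Tip_L vs Tip_N: 3
  Tip_X vs Tip_N: 5
The largest is 5, between Tip_X and Tip_N.

5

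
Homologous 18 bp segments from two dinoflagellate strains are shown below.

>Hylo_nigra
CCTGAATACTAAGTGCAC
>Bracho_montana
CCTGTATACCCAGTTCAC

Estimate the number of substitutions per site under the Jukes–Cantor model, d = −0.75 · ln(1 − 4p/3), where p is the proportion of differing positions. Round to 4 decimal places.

0.2635

Differing sites — 5:A/T; 10:T/C; 11:A/C; 15:G/T.
p = 4/18 = 0.222222.
d = −0.75 · ln(1 − (4/3)·0.222222) = −0.75 · ln(0.703704) = −0.75 · (-0.351397) = 0.2635.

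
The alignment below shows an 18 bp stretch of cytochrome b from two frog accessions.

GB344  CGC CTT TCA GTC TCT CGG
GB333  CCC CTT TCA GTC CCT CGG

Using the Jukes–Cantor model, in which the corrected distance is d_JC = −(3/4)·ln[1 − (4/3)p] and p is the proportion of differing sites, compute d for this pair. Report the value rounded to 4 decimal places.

Differing sites — 2:G/C; 13:T/C.
p = 2/18 = 0.111111.
d = −0.75 · ln(1 − (4/3)·0.111111) = −0.75 · ln(0.851852) = −0.75 · (-0.160342) = 0.1203.

0.1203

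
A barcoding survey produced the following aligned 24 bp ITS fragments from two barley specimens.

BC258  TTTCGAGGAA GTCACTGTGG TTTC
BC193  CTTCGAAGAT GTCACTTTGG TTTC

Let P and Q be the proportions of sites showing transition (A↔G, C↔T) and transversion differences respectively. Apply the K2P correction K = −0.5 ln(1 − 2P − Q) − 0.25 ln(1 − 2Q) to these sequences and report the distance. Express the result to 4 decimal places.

Mismatches occur at site 1 (T→C, transition), site 7 (G→A, transition), site 10 (A→T, transversion), site 17 (G→T, transversion).
Of the 4 differences, 2 transitions and 2 transversions over 24 sites: P = 2/24 = 0.083333, Q = 2/24 = 0.083333.
d = −0.5·ln(0.750001) − 0.25·ln(0.833334) = −0.5·(-0.287681) − 0.25·(-0.182321) = 0.1894.

0.1894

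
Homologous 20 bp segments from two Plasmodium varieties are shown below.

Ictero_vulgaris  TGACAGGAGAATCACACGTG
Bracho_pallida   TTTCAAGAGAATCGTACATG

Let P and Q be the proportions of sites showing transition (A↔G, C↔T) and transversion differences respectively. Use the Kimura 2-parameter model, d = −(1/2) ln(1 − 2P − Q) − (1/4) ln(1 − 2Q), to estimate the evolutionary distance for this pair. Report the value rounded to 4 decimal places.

The sequences differ at positions 2 (G/T, transversion), 3 (A/T, transversion), 6 (G/A, transition), 14 (A/G, transition), 15 (C/T, transition), 18 (G/A, transition).
Of the 6 differences, 4 transitions and 2 transversions over 20 sites: P = 4/20 = 0.200000, Q = 2/20 = 0.100000.
d = −0.5·ln(0.500000) − 0.25·ln(0.800000) = −0.5·(-0.693147) − 0.25·(-0.223144) = 0.4024.

0.4024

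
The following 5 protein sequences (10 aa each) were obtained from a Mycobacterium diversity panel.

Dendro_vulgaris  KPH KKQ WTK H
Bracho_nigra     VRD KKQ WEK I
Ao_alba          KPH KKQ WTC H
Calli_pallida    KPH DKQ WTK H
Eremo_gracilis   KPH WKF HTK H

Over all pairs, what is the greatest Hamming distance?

Pairwise Hamming distances:
  Dendro_vulgaris vs Bracho_nigra: 5
  Dendro_vulgaris vs Ao_alba: 1
  Dendro_vulgaris vs Calli_pallida: 1
  Dendro_vulgaris vs Eremo_gracilis: 3
  Bracho_nigra vs Ao_alba: 6
  Bracho_nigra vs Calli_pallida: 6
  Bracho_nigra vs Eremo_gracilis: 8
  Ao_alba vs Calli_pallida: 2
  Ao_alba vs Eremo_gracilis: 4
  Calli_pallida vs Eremo_gracilis: 3
The largest is 8, between Bracho_nigra and Eremo_gracilis.

8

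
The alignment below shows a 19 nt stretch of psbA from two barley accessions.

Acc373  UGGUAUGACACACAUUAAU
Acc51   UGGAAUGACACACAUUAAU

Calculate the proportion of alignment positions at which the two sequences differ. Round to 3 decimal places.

0.053

Differing sites — 4:U/A.
There are 1 differences over 19 sites, so p = 1/19 = 0.053.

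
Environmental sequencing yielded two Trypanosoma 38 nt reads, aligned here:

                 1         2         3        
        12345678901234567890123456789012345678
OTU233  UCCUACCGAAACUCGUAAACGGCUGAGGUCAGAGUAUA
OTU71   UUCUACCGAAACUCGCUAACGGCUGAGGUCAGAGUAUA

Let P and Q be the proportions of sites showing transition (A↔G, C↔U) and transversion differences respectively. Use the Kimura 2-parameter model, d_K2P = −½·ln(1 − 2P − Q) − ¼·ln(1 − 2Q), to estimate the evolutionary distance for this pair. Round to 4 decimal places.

0.0841

The sequences differ at positions 2 (C/U, transition), 16 (U/C, transition), 17 (A/U, transversion).
Of the 3 differences, 2 transitions and 1 transversion over 38 sites: P = 2/38 = 0.052632, Q = 1/38 = 0.026316.
d = −0.5·ln(0.868420) − 0.25·ln(0.947368) = −0.5·(-0.141080) − 0.25·(-0.054068) = 0.0841.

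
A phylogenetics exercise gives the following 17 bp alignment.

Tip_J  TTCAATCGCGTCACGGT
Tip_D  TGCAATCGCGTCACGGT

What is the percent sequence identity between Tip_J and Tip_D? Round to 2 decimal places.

A single mismatch occurs at site 2 (T↔G).
16 of the 17 sites match, so the percent identity is 16/17 × 100 = 94.12%.

94.12%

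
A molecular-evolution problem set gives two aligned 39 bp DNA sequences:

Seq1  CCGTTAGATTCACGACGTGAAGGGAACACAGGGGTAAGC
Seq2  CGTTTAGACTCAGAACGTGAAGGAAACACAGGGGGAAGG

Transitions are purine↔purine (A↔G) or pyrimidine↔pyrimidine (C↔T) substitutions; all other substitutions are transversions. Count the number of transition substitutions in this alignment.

3

Mismatches occur at site 2 (C→G, transversion), site 3 (G→T, transversion), site 9 (T→C, transition), site 13 (C→G, transversion), site 14 (G→A, transition), site 24 (G→A, transition), site 35 (T→G, transversion), site 39 (C→G, transversion).
Of the 8 differences, 3 transitions and 5 transversions, so the answer is 3.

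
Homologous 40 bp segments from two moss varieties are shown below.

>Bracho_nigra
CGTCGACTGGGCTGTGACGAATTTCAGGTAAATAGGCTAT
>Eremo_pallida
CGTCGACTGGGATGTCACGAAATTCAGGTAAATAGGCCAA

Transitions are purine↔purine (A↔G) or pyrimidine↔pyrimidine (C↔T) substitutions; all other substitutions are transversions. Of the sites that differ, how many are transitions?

Differing sites — 12:C/A (Tv); 16:G/C (Tv); 22:T/A (Tv); 38:T/C (Ti); 40:T/A (Tv).
Of the 5 differences, 1 transition and 4 transversions, so the answer is 1.

1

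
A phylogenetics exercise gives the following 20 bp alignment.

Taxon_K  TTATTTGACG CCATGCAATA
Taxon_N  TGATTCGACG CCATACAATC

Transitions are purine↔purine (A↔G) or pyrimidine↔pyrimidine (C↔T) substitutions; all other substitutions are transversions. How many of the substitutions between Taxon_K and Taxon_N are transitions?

2

Mismatches occur at site 2 (T↔G, transversion), site 6 (T↔C, transition), site 15 (G↔A, transition), site 20 (A↔C, transversion).
Of the 4 differences, 2 transitions and 2 transversions, so the answer is 2.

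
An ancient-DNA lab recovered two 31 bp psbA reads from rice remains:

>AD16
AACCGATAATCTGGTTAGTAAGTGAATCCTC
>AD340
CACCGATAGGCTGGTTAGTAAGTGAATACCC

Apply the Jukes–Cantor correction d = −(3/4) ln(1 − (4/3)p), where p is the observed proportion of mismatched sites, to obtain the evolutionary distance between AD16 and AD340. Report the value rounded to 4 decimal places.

Mismatches occur at site 1 (A→C), site 9 (A→G), site 10 (T→G), site 28 (C→A), site 30 (T→C).
p = 5/31 = 0.161290.
d = −0.75 · ln(1 − (4/3)·0.161290) = −0.75 · ln(0.784947) = −0.75 · (-0.242139) = 0.1816.

0.1816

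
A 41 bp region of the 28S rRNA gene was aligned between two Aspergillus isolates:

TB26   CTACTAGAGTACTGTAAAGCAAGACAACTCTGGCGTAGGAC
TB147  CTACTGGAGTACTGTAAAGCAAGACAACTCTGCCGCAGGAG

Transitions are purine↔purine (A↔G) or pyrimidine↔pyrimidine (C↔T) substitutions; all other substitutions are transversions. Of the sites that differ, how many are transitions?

Differing sites — 6:A/G (Ti); 33:G/C (Tv); 36:T/C (Ti); 41:C/G (Tv).
Of the 4 differences, 2 transitions and 2 transversions, so the answer is 2.

2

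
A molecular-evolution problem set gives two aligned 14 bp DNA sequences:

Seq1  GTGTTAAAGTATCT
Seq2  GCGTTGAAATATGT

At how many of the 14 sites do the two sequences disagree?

4

The sequences differ at positions 2 (T/C), 6 (A/G), 9 (G/A), 13 (C/G).
That gives 4 mismatches out of 14 aligned sites, so the Hamming distance is 4.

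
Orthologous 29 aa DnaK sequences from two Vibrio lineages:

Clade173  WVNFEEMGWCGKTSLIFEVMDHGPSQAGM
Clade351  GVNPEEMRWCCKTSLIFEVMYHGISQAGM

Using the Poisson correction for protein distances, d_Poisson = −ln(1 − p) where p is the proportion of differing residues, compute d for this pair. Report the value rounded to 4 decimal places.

Mismatches occur at site 1 (W/G), site 4 (F/P), site 8 (G/R), site 11 (G/C), site 21 (D/Y), site 24 (P/I).
p = 6/29 = 0.206897.
d = −ln(1 − 0.206897) = −ln(0.793103) = 0.2318.

0.2318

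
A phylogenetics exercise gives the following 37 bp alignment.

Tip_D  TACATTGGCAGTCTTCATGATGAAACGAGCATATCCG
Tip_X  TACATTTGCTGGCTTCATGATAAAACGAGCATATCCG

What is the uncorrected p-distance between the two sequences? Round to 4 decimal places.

0.1081

Mismatches occur at site 7 (G→T), site 10 (A→T), site 12 (T→G), site 22 (G→A).
There are 4 differences over 37 sites, so p = 4/37 = 0.1081.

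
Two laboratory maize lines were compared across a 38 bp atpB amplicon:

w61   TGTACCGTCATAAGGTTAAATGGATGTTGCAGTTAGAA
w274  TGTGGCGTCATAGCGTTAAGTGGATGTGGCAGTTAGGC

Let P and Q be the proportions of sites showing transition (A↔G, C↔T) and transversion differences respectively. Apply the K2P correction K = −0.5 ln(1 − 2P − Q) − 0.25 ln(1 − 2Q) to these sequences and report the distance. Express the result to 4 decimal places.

Mismatches occur at site 4 (A/G, transition), site 5 (C/G, transversion), site 13 (A/G, transition), site 14 (G/C, transversion), site 20 (A/G, transition), site 28 (T/G, transversion), site 37 (A/G, transition), site 38 (A/C, transversion).
Of the 8 differences, 4 transitions and 4 transversions over 38 sites: P = 4/38 = 0.105263, Q = 4/38 = 0.105263.
d = −0.5·ln(0.684211) − 0.25·ln(0.789474) = −0.5·(-0.379489) − 0.25·(-0.236388) = 0.2488.

0.2488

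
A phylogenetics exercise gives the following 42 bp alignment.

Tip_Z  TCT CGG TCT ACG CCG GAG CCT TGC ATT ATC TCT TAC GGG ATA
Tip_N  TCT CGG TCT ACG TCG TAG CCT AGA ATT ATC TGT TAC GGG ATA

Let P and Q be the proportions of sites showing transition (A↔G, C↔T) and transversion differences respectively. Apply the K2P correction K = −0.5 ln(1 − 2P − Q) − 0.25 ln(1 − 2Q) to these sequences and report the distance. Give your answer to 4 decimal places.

Mismatches occur at site 13 (C/T, transition), site 16 (G/T, transversion), site 22 (T/A, transversion), site 24 (C/A, transversion), site 32 (C/G, transversion).
Of the 5 differences, 1 transition and 4 transversions over 42 sites: P = 1/42 = 0.023810, Q = 4/42 = 0.095238.
d = −0.5·ln(0.857142) − 0.25·ln(0.809524) = −0.5·(-0.154152) − 0.25·(-0.211309) = 0.1299.

0.1299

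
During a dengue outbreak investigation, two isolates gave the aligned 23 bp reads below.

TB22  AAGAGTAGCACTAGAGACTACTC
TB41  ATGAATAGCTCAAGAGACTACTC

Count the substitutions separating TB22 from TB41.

Mismatches occur at site 2 (A/T), site 5 (G/A), site 10 (A/T), site 12 (T/A).
That gives 4 mismatches out of 23 aligned sites, so the Hamming distance is 4.

4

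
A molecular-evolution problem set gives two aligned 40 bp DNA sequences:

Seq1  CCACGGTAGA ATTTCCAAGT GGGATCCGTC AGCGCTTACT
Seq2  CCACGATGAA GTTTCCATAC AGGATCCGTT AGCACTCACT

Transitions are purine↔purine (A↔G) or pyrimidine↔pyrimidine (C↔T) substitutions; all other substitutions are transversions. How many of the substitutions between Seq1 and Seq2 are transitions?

10

Mismatches occur at site 6 (G↔A, transition), site 8 (A↔G, transition), site 9 (G↔A, transition), site 11 (A↔G, transition), site 18 (A↔T, transversion), site 19 (G↔A, transition), site 20 (T↔C, transition), site 21 (G↔A, transition), site 30 (C↔T, transition), site 34 (G↔A, transition), site 37 (T↔C, transition).
Of the 11 differences, 10 transitions and 1 transversion, so the answer is 10.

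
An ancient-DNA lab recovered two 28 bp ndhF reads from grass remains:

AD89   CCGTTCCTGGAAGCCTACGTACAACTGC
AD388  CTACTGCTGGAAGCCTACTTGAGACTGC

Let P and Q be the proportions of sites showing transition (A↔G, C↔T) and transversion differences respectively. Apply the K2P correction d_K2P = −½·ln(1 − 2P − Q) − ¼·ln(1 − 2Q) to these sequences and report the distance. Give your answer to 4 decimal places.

0.3724

Differing sites — 2:C/T (Ti); 3:G/A (Ti); 4:T/C (Ti); 6:C/G (Tv); 19:G/T (Tv); 21:A/G (Ti); 22:C/A (Tv); 23:A/G (Ti).
Of the 8 differences, 5 transitions and 3 transversions over 28 sites: P = 5/28 = 0.178571, Q = 3/28 = 0.107143.
d = −0.5·ln(0.535715) − 0.25·ln(0.785714) = −0.5·(-0.624153) − 0.25·(-0.241162) = 0.3724.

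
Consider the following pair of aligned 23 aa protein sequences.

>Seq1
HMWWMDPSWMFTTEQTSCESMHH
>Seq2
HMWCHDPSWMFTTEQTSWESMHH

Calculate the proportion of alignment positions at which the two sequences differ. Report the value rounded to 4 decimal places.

0.1304

The sequences differ at positions 4 (W/C), 5 (M/H), 18 (C/W).
There are 3 differences over 23 sites, so p = 3/23 = 0.1304.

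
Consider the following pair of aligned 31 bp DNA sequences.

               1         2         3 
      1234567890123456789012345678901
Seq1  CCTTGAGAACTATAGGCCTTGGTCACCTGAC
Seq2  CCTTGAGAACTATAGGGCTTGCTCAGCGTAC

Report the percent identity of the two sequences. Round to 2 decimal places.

The sequences differ at positions 17 (C/G), 22 (G/C), 26 (C/G), 28 (T/G), 29 (G/T).
26 of the 31 sites match, so the percent identity is 26/31 × 100 = 83.87%.

83.87%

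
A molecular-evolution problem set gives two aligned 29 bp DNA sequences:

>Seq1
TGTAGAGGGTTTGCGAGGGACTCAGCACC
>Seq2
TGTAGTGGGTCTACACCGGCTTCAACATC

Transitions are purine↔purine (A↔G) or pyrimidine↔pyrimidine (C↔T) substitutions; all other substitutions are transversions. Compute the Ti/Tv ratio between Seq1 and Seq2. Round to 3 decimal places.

Differing sites — 6:A/T (Tv); 11:T/C (Ti); 13:G/A (Ti); 15:G/A (Ti); 16:A/C (Tv); 17:G/C (Tv); 20:A/C (Tv); 21:C/T (Ti); 25:G/A (Ti); 28:C/T (Ti).
Of the 10 differences, 6 transitions and 4 transversions, so Ti/Tv = 6/4 = 1.500.

1.500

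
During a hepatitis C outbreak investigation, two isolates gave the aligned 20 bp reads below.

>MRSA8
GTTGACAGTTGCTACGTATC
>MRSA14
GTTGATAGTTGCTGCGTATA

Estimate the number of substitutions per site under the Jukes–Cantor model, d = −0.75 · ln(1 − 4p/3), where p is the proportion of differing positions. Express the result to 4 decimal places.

Mismatches occur at site 6 (C↔T), site 14 (A↔G), site 20 (C↔A).
p = 3/20 = 0.150000.
d = −0.75 · ln(1 − (4/3)·0.150000) = −0.75 · ln(0.800000) = −0.75 · (-0.223144) = 0.1674.

0.1674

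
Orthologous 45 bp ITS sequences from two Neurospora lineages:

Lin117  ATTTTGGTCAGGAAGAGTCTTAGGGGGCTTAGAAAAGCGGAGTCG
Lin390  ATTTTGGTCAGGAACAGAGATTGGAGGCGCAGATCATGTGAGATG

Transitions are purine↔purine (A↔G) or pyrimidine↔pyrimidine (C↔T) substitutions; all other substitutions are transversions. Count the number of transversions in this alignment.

Mismatches occur at site 15 (G→C, transversion), site 18 (T→A, transversion), site 19 (C→G, transversion), site 20 (T→A, transversion), site 22 (A→T, transversion), site 25 (G→A, transition), site 29 (T→G, transversion), site 30 (T→C, transition), site 34 (A→T, transversion), site 35 (A→C, transversion), site 37 (G→T, transversion), site 38 (C→G, transversion), site 39 (G→T, transversion), site 43 (T→A, transversion), site 44 (C→T, transition).
Of the 15 differences, 3 transitions and 12 transversions, so the answer is 12.

12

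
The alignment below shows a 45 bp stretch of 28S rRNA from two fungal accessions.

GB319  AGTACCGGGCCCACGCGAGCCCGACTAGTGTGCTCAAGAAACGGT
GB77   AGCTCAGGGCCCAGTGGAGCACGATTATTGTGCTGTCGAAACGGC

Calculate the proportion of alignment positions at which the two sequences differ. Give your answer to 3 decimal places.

Mismatches occur at site 3 (T↔C), site 4 (A↔T), site 6 (C↔A), site 14 (C↔G), site 15 (G↔T), site 16 (C↔G), site 21 (C↔A), site 25 (C↔T), site 28 (G↔T), site 35 (C↔G), site 36 (A↔T), site 37 (A↔C), site 45 (T↔C).
There are 13 differences over 45 sites, so p = 13/45 = 0.289.

0.289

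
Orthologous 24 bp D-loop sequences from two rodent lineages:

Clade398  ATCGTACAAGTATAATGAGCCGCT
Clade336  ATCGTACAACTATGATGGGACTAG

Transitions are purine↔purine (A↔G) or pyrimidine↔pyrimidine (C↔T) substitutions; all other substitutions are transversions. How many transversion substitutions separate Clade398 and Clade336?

Mismatches occur at site 10 (G↔C, transversion), site 14 (A↔G, transition), site 18 (A↔G, transition), site 20 (C↔A, transversion), site 22 (G↔T, transversion), site 23 (C↔A, transversion), site 24 (T↔G, transversion).
Of the 7 differences, 2 transitions and 5 transversions, so the answer is 5.

5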